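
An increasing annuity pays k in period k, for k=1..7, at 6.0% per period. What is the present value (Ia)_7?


(Ia)_n = sum_{k=1}^{n} k * v^k, v = 1/(1+i)
v = 0.943396
Sum computed term by term:
(Ia)_7 = 21.0321


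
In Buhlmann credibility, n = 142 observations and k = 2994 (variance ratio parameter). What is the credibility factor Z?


Z = n / (n + k)
= 142 / (142 + 2994)
= 142 / 3136
= 0.0453


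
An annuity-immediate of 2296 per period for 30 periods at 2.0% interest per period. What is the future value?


FV = PMT * ((1+i)^n - 1) / i
= 2296 * ((1.02)^30 - 1) / 0.02
= 2296 * (1.811362 - 1) / 0.02
= 93144.3099


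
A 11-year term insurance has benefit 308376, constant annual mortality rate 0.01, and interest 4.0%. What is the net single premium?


NSP = benefit * sum_{k=0}^{n-1} k_p_x * q * v^(k+1)
With constant q=0.01, v=0.961538
Sum = 0.083681
NSP = 308376 * 0.083681
= 25805.2332


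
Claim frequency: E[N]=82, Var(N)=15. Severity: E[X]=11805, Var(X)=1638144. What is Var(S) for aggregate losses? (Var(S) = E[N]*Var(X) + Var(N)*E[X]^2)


Var(S) = E[N]*Var(X) + Var(N)*E[X]^2
= 82*1638144 + 15*11805^2
= 134327808 + 2090370375
= 2.2247e+09


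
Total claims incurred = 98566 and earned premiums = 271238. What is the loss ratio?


Loss ratio = claims / premiums
= 98566 / 271238
= 0.3634


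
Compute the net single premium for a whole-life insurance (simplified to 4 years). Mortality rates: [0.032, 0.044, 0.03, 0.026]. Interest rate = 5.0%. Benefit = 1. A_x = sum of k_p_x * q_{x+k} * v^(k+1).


v = 0.952381
Year 0: k_p_x=1.0, q=0.032, term=0.030476
Year 1: k_p_x=0.968, q=0.044, term=0.038632
Year 2: k_p_x=0.925408, q=0.03, term=0.023982
Year 3: k_p_x=0.897646, q=0.026, term=0.019201
A_x = 0.1123


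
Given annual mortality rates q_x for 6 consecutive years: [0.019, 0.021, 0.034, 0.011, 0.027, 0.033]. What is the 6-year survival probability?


p_k = 1 - q_k for each year
Survival = product of (1 - q_k)
= 0.981 * 0.979 * 0.966 * 0.989 * 0.973 * 0.967
= 0.8633


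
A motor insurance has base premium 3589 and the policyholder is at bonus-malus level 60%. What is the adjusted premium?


adjusted = base * BM_level / 100
= 3589 * 60 / 100
= 3589 * 0.6
= 2153.4


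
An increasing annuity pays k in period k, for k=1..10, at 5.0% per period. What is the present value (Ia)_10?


(Ia)_n = sum_{k=1}^{n} k * v^k, v = 1/(1+i)
v = 0.952381
Sum computed term by term:
(Ia)_10 = 39.3738


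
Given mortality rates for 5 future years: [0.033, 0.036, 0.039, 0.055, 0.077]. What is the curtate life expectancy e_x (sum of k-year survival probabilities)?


e_x = sum_{k=1}^{n} k_p_x
k_p_x values:
  1_p_x = 0.967
  2_p_x = 0.932188
  3_p_x = 0.895833
  4_p_x = 0.846562
  5_p_x = 0.781377
e_x = 4.423


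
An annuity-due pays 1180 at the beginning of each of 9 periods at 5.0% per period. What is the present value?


PV_due = PMT * (1-(1+i)^(-n))/i * (1+i)
PV_immediate = 8387.2296
PV_due = 8387.2296 * 1.05
= 8806.5911


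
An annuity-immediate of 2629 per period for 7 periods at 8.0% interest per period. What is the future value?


FV = PMT * ((1+i)^n - 1) / i
= 2629 * ((1.08)^7 - 1) / 0.08
= 2629 * (1.713824 - 1) / 0.08
= 23458.05


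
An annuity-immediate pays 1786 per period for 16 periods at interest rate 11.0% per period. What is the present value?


PV = PMT * (1 - (1+i)^(-n)) / i
= 1786 * (1 - (1+0.11)^(-16)) / 0.11
= 1786 * (1 - 0.188292) / 0.11
= 1786 * 7.379162
= 13179.1829


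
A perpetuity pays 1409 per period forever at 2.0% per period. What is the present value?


PV = PMT / i
= 1409 / 0.02
= 70450.0


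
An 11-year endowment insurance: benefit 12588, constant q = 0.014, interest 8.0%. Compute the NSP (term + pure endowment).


Term component = 1186.2487
Pure endowment = 11_p_x * v^11 * benefit = 0.85634 * 0.428883 * 12588 = 4623.1873
NSP = 5809.436


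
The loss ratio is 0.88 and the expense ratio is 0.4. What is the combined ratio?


Combined ratio = loss ratio + expense ratio
= 0.88 + 0.4
= 1.28


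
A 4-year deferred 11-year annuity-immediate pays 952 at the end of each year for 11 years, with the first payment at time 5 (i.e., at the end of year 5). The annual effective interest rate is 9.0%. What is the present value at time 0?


PV at time 4 of the 11-year annuity-immediate:
a_n = 952 * (1-(1+0.09)^(-11))/0.09 = 6478.5414
Discount back 4 years to time 0:
PV = 6478.5414 * (1+0.09)^(-4)
= 6478.5414 * 0.708425
= 4589.5621


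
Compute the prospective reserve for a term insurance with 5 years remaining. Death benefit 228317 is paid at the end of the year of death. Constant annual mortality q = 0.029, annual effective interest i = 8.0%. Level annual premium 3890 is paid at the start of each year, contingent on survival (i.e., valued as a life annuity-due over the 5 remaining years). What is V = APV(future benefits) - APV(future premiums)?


v = 1/(1+i) = 0.925926
APV(future benefits) per unit = sum_{k=0}^{4} k_p_x * q * v^(k+1) = 0.109759
APV(future benefits) = 228317 * 0.109759 = 25059.7732
Life annuity-due factor ä_{x:5} = sum_{k=0}^{4} k_p_x * v^k = 4.087565
APV(future premiums) = 3890 * 4.087565 = 15900.6268
V = 25059.7732 - 15900.6268
= 9159.1464


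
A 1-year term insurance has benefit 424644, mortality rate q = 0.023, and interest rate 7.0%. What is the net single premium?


NSP = benefit * q * v
v = 1/(1+i) = 0.934579
NSP = 424644 * 0.023 * 0.934579
= 9127.8617


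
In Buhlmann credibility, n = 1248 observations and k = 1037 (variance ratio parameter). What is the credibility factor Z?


Z = n / (n + k)
= 1248 / (1248 + 1037)
= 1248 / 2285
= 0.5462


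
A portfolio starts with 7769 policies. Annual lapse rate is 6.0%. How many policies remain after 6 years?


remaining = initial * (1 - lapse)^years
= 7769 * (1 - 0.06)^6
= 7769 * 0.68987
= 5359.5983


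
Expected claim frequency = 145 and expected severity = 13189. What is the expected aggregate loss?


E[S] = E[N] * E[X]
= 145 * 13189
= 1.9124e+06


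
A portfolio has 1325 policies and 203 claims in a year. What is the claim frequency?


frequency = claims / policies
= 203 / 1325
= 0.1532


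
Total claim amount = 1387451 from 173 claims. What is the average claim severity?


severity = total / number
= 1387451 / 173
= 8019.948


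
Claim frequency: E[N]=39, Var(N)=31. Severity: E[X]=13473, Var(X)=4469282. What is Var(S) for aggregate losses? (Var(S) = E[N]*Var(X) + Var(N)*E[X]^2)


Var(S) = E[N]*Var(X) + Var(N)*E[X]^2
= 39*4469282 + 31*13473^2
= 174301998 + 5627173599
= 5.8015e+09


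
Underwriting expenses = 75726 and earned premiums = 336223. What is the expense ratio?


Expense ratio = expenses / premiums
= 75726 / 336223
= 0.2252


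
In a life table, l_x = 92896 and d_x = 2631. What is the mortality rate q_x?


q_x = d_x / l_x
= 2631 / 92896
= 0.0283


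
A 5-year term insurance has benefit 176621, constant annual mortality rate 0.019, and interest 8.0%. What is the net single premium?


NSP = benefit * sum_{k=0}^{n-1} k_p_x * q * v^(k+1)
With constant q=0.019, v=0.925926
Sum = 0.073248
NSP = 176621 * 0.073248
= 12937.1658


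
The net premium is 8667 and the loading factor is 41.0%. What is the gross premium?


Gross = net * (1 + loading)
= 8667 * (1 + 0.41)
= 8667 * 1.41
= 12220.47


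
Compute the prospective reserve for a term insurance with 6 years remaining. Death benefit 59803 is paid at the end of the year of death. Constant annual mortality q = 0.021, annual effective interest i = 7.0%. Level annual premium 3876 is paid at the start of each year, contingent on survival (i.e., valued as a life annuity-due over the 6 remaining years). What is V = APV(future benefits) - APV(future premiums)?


v = 1/(1+i) = 0.934579
APV(future benefits) per unit = sum_{k=0}^{5} k_p_x * q * v^(k+1) = 0.095384
APV(future benefits) = 59803 * 0.095384 = 5704.2475
Life annuity-due factor ä_{x:6} = sum_{k=0}^{5} k_p_x * v^k = 4.86004
APV(future premiums) = 3876 * 4.86004 = 18837.5164
V = 5704.2475 - 18837.5164
= -13133.2689


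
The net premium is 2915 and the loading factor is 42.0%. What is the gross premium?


Gross = net * (1 + loading)
= 2915 * (1 + 0.42)
= 2915 * 1.42
= 4139.3


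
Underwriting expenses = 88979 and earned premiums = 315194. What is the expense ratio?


Expense ratio = expenses / premiums
= 88979 / 315194
= 0.2823


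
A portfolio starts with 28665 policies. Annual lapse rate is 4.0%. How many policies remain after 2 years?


remaining = initial * (1 - lapse)^years
= 28665 * (1 - 0.04)^2
= 28665 * 0.9216
= 26417.664


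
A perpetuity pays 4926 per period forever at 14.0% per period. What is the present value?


PV = PMT / i
= 4926 / 0.14
= 35185.7143


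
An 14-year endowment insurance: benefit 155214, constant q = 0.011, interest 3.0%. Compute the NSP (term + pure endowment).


Term component = 18061.5395
Pure endowment = 14_p_x * v^14 * benefit = 0.856541 * 0.661118 * 155214 = 87893.7163
NSP = 105955.2558


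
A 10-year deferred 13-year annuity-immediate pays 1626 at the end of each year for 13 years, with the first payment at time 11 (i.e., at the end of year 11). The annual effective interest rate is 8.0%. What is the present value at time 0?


PV at time 10 of the 13-year annuity-immediate:
a_n = 1626 * (1-(1+0.08)^(-13))/0.08 = 12851.5397
Discount back 10 years to time 0:
PV = 12851.5397 * (1+0.08)^(-10)
= 12851.5397 * 0.463193
= 5952.7495


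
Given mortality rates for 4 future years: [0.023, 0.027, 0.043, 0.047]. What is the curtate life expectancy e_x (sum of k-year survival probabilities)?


e_x = sum_{k=1}^{n} k_p_x
k_p_x values:
  1_p_x = 0.977
  2_p_x = 0.950621
  3_p_x = 0.909744
  4_p_x = 0.866986
e_x = 3.7044


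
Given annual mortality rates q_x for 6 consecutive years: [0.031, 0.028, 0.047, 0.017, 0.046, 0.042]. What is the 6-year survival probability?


p_k = 1 - q_k for each year
Survival = product of (1 - q_k)
= 0.969 * 0.972 * 0.953 * 0.983 * 0.954 * 0.958
= 0.8064


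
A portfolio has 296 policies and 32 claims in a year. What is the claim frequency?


frequency = claims / policies
= 32 / 296
= 0.1081


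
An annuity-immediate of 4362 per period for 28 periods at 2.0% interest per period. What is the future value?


FV = PMT * ((1+i)^n - 1) / i
= 4362 * ((1.02)^28 - 1) / 0.02
= 4362 * (1.741024 - 1) / 0.02
= 161617.3794


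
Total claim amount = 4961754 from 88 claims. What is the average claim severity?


severity = total / number
= 4961754 / 88
= 56383.5682


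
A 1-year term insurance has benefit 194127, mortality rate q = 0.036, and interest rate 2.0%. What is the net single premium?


NSP = benefit * q * v
v = 1/(1+i) = 0.980392
NSP = 194127 * 0.036 * 0.980392
= 6851.5412


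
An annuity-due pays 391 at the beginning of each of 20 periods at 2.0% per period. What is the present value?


PV_due = PMT * (1-(1+i)^(-n))/i * (1+i)
PV_immediate = 6393.4104
PV_due = 6393.4104 * 1.02
= 6521.2786


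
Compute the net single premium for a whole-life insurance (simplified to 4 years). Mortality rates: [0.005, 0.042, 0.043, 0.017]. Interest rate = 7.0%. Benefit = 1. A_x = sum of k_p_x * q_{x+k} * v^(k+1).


v = 0.934579
Year 0: k_p_x=1.0, q=0.005, term=0.004673
Year 1: k_p_x=0.995, q=0.042, term=0.036501
Year 2: k_p_x=0.95321, q=0.043, term=0.033458
Year 3: k_p_x=0.912222, q=0.017, term=0.011831
A_x = 0.0865


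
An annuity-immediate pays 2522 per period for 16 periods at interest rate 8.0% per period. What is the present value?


PV = PMT * (1 - (1+i)^(-n)) / i
= 2522 * (1 - (1+0.08)^(-16)) / 0.08
= 2522 * (1 - 0.29189) / 0.08
= 2522 * 8.851369
= 22323.153


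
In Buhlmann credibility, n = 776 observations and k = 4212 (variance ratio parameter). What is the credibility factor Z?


Z = n / (n + k)
= 776 / (776 + 4212)
= 776 / 4988
= 0.1556


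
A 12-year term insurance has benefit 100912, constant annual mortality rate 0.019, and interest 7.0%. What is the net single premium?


NSP = benefit * sum_{k=0}^{n-1} k_p_x * q * v^(k+1)
With constant q=0.019, v=0.934579
Sum = 0.138185
NSP = 100912 * 0.138185
= 13944.4886


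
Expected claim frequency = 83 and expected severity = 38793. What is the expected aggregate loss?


E[S] = E[N] * E[X]
= 83 * 38793
= 3.2198e+06


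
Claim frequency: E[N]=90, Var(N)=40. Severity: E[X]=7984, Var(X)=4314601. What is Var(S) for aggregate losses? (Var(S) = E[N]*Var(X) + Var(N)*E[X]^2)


Var(S) = E[N]*Var(X) + Var(N)*E[X]^2
= 90*4314601 + 40*7984^2
= 388314090 + 2549770240
= 2.9381e+09


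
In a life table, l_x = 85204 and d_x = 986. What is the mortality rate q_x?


q_x = d_x / l_x
= 986 / 85204
= 0.0116


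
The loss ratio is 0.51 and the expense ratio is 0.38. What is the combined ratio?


Combined ratio = loss ratio + expense ratio
= 0.51 + 0.38
= 0.89


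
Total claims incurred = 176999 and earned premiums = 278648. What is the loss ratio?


Loss ratio = claims / premiums
= 176999 / 278648
= 0.6352


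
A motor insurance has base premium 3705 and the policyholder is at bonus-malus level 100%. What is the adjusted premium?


adjusted = base * BM_level / 100
= 3705 * 100 / 100
= 3705 * 1.0
= 3705.0


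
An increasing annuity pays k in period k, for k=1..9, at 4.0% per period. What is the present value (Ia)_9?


(Ia)_n = sum_{k=1}^{n} k * v^k, v = 1/(1+i)
v = 0.961538
Sum computed term by term:
(Ia)_9 = 35.2366


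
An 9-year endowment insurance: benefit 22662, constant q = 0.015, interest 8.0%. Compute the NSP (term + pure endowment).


Term component = 2015.8611
Pure endowment = 9_p_x * v^9 * benefit = 0.872823 * 0.500249 * 22662 = 9894.8795
NSP = 11910.7406


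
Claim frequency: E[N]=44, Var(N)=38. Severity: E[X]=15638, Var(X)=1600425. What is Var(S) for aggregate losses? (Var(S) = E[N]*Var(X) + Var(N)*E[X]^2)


Var(S) = E[N]*Var(X) + Var(N)*E[X]^2
= 44*1600425 + 38*15638^2
= 70418700 + 9292787672
= 9.3632e+09


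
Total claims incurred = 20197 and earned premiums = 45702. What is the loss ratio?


Loss ratio = claims / premiums
= 20197 / 45702
= 0.4419


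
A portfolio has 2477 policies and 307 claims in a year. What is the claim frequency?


frequency = claims / policies
= 307 / 2477
= 0.1239


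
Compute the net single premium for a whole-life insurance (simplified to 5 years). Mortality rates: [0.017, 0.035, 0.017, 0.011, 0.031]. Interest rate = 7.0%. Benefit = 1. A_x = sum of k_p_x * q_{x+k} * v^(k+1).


v = 0.934579
Year 0: k_p_x=1.0, q=0.017, term=0.015888
Year 1: k_p_x=0.983, q=0.035, term=0.030051
Year 2: k_p_x=0.948595, q=0.017, term=0.013164
Year 3: k_p_x=0.932469, q=0.011, term=0.007825
Year 4: k_p_x=0.922212, q=0.031, term=0.020383
A_x = 0.0873


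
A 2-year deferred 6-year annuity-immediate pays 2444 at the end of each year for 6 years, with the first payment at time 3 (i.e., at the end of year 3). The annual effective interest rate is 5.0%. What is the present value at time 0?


PV at time 2 of the 6-year annuity-immediate:
a_n = 2444 * (1-(1+0.05)^(-6))/0.05 = 12404.9914
Discount back 2 years to time 0:
PV = 12404.9914 * (1+0.05)^(-2)
= 12404.9914 * 0.907029
= 11251.6929


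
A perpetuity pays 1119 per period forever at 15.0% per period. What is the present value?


PV = PMT / i
= 1119 / 0.15
= 7460.0


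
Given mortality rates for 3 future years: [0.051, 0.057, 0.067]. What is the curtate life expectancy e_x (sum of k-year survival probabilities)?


e_x = sum_{k=1}^{n} k_p_x
k_p_x values:
  1_p_x = 0.949
  2_p_x = 0.894907
  3_p_x = 0.834948
e_x = 2.6789


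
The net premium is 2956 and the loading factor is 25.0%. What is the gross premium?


Gross = net * (1 + loading)
= 2956 * (1 + 0.25)
= 2956 * 1.25
= 3695.0


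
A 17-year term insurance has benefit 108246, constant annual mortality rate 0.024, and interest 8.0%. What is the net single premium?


NSP = benefit * sum_{k=0}^{n-1} k_p_x * q * v^(k+1)
With constant q=0.024, v=0.925926
Sum = 0.189501
NSP = 108246 * 0.189501
= 20512.6727


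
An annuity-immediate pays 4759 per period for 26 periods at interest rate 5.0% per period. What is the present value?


PV = PMT * (1 - (1+i)^(-n)) / i
= 4759 * (1 - (1+0.05)^(-26)) / 0.05
= 4759 * (1 - 0.281241) / 0.05
= 4759 * 14.375185
= 68411.5068


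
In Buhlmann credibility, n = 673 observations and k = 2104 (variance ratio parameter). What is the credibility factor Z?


Z = n / (n + k)
= 673 / (673 + 2104)
= 673 / 2777
= 0.2423


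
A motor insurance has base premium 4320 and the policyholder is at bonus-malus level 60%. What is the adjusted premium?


adjusted = base * BM_level / 100
= 4320 * 60 / 100
= 4320 * 0.6
= 2592.0


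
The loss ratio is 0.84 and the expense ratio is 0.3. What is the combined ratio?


Combined ratio = loss ratio + expense ratio
= 0.84 + 0.3
= 1.14


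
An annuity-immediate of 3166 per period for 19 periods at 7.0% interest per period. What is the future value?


FV = PMT * ((1+i)^n - 1) / i
= 3166 * ((1.07)^19 - 1) / 0.07
= 3166 * (3.616528 - 1) / 0.07
= 118341.8025


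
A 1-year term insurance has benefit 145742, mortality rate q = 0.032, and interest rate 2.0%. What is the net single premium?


NSP = benefit * q * v
v = 1/(1+i) = 0.980392
NSP = 145742 * 0.032 * 0.980392
= 4572.298


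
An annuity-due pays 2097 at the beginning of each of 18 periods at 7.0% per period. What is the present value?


PV_due = PMT * (1-(1+i)^(-n))/i * (1+i)
PV_immediate = 21093.9052
PV_due = 21093.9052 * 1.07
= 22570.4786


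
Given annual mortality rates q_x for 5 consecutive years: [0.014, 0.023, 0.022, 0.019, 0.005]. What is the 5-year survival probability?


p_k = 1 - q_k for each year
Survival = product of (1 - q_k)
= 0.986 * 0.977 * 0.978 * 0.981 * 0.995
= 0.9196


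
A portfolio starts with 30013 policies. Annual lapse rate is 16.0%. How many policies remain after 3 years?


remaining = initial * (1 - lapse)^years
= 30013 * (1 - 0.16)^3
= 30013 * 0.592704
= 17788.8252


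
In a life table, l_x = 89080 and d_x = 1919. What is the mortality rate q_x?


q_x = d_x / l_x
= 1919 / 89080
= 0.0215


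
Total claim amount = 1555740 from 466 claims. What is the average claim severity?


severity = total / number
= 1555740 / 466
= 3338.4979


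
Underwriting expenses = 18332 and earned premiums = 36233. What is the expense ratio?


Expense ratio = expenses / premiums
= 18332 / 36233
= 0.5059


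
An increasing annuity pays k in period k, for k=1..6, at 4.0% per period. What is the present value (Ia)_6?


(Ia)_n = sum_{k=1}^{n} k * v^k, v = 1/(1+i)
v = 0.961538
Sum computed term by term:
(Ia)_6 = 17.7484


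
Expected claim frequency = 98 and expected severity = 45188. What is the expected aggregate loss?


E[S] = E[N] * E[X]
= 98 * 45188
= 4.4284e+06


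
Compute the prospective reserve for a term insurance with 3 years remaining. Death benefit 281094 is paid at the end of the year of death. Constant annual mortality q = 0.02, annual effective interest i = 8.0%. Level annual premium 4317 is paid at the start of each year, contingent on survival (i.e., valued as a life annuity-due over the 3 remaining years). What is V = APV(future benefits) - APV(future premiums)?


v = 1/(1+i) = 0.925926
APV(future benefits) per unit = sum_{k=0}^{2} k_p_x * q * v^(k+1) = 0.05057
APV(future benefits) = 281094 * 0.05057 = 14215.0048
Life annuity-due factor ä_{x:3} = sum_{k=0}^{2} k_p_x * v^k = 2.730796
APV(future premiums) = 4317 * 2.730796 = 11788.8447
V = 14215.0048 - 11788.8447
= 2426.1602


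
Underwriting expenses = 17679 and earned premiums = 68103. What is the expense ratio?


Expense ratio = expenses / premiums
= 17679 / 68103
= 0.2596


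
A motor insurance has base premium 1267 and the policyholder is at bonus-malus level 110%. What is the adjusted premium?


adjusted = base * BM_level / 100
= 1267 * 110 / 100
= 1267 * 1.1
= 1393.7


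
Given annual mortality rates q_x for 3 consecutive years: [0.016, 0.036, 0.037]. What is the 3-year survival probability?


p_k = 1 - q_k for each year
Survival = product of (1 - q_k)
= 0.984 * 0.964 * 0.963
= 0.9135


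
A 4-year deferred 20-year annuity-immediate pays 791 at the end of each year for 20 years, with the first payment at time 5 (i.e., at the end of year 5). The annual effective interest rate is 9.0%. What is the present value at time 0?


PV at time 4 of the 20-year annuity-immediate:
a_n = 791 * (1-(1+0.09)^(-20))/0.09 = 7220.6796
Discount back 4 years to time 0:
PV = 7220.6796 * (1+0.09)^(-4)
= 7220.6796 * 0.708425
= 5115.3115


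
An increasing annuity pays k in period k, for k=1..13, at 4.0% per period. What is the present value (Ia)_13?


(Ia)_n = sum_{k=1}^{n} k * v^k, v = 1/(1+i)
v = 0.961538
Sum computed term by term:
(Ia)_13 = 64.4403


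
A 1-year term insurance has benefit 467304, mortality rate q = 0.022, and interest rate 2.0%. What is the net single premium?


NSP = benefit * q * v
v = 1/(1+i) = 0.980392
NSP = 467304 * 0.022 * 0.980392
= 10079.1059


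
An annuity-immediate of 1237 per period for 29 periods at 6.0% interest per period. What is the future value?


FV = PMT * ((1+i)^n - 1) / i
= 1237 * ((1.06)^29 - 1) / 0.06
= 1237 * (5.418388 - 1) / 0.06
= 91092.4305


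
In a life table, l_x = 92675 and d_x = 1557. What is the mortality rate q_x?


q_x = d_x / l_x
= 1557 / 92675
= 0.0168


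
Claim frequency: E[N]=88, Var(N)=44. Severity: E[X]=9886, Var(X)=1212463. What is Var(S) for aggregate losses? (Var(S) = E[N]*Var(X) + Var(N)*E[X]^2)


Var(S) = E[N]*Var(X) + Var(N)*E[X]^2
= 88*1212463 + 44*9886^2
= 106696744 + 4300251824
= 4.4069e+09


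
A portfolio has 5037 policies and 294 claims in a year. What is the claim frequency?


frequency = claims / policies
= 294 / 5037
= 0.0584


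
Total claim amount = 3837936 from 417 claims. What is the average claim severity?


severity = total / number
= 3837936 / 417
= 9203.6835


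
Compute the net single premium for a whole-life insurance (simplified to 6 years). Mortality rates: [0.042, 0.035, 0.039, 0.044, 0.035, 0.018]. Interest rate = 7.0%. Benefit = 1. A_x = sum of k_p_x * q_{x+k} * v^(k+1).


v = 0.934579
Year 0: k_p_x=1.0, q=0.042, term=0.039252
Year 1: k_p_x=0.958, q=0.035, term=0.029286
Year 2: k_p_x=0.92447, q=0.039, term=0.029431
Year 3: k_p_x=0.888416, q=0.044, term=0.029822
Year 4: k_p_x=0.849325, q=0.035, term=0.021195
Year 5: k_p_x=0.819599, q=0.018, term=0.00983
A_x = 0.1588


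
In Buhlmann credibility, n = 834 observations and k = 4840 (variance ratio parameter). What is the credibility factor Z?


Z = n / (n + k)
= 834 / (834 + 4840)
= 834 / 5674
= 0.147


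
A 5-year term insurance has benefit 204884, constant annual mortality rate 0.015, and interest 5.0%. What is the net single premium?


NSP = benefit * sum_{k=0}^{n-1} k_p_x * q * v^(k+1)
With constant q=0.015, v=0.952381
Sum = 0.063116
NSP = 204884 * 0.063116
= 12931.4085


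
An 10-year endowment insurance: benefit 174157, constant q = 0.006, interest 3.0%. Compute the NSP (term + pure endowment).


Term component = 8689.4292
Pure endowment = 10_p_x * v^10 * benefit = 0.941594 * 0.744094 * 174157 = 122020.4246
NSP = 130709.8538


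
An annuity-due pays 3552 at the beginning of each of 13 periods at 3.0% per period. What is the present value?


PV_due = PMT * (1-(1+i)^(-n))/i * (1+i)
PV_immediate = 37775.3613
PV_due = 37775.3613 * 1.03
= 38908.6222


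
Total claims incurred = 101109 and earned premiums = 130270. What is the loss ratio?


Loss ratio = claims / premiums
= 101109 / 130270
= 0.7761


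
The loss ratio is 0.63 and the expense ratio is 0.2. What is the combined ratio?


Combined ratio = loss ratio + expense ratio
= 0.63 + 0.2
= 0.83


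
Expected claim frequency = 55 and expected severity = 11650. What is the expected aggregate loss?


E[S] = E[N] * E[X]
= 55 * 11650
= 640750


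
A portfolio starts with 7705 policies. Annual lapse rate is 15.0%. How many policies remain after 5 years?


remaining = initial * (1 - lapse)^years
= 7705 * (1 - 0.15)^5
= 7705 * 0.443705
= 3418.7494


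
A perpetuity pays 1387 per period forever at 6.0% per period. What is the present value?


PV = PMT / i
= 1387 / 0.06
= 23116.6667


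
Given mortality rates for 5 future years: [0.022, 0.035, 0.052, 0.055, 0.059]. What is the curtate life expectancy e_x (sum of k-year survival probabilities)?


e_x = sum_{k=1}^{n} k_p_x
k_p_x values:
  1_p_x = 0.978
  2_p_x = 0.94377
  3_p_x = 0.894694
  4_p_x = 0.845486
  5_p_x = 0.795602
e_x = 4.4576


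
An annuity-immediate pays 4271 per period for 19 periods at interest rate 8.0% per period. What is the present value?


PV = PMT * (1 - (1+i)^(-n)) / i
= 4271 * (1 - (1+0.08)^(-19)) / 0.08
= 4271 * (1 - 0.231712) / 0.08
= 4271 * 9.603599
= 41016.9722


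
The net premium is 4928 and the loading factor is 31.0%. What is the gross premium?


Gross = net * (1 + loading)
= 4928 * (1 + 0.31)
= 4928 * 1.31
= 6455.68


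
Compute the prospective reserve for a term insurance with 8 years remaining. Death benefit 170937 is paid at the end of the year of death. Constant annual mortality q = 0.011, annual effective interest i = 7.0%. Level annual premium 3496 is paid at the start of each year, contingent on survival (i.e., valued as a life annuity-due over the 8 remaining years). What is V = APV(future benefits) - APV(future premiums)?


v = 1/(1+i) = 0.934579
APV(future benefits) per unit = sum_{k=0}^{7} k_p_x * q * v^(k+1) = 0.063458
APV(future benefits) = 170937 * 0.063458 = 10847.2506
Life annuity-due factor ä_{x:8} = sum_{k=0}^{7} k_p_x * v^k = 6.172693
APV(future premiums) = 3496 * 6.172693 = 21579.7352
V = 10847.2506 - 21579.7352
= -10732.4846


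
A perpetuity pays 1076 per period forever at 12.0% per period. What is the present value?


PV = PMT / i
= 1076 / 0.12
= 8966.6667


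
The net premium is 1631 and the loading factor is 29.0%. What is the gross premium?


Gross = net * (1 + loading)
= 1631 * (1 + 0.29)
= 1631 * 1.29
= 2103.99


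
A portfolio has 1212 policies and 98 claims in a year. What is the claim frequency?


frequency = claims / policies
= 98 / 1212
= 0.0809


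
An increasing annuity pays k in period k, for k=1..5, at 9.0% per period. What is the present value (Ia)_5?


(Ia)_n = sum_{k=1}^{n} k * v^k, v = 1/(1+i)
v = 0.917431
Sum computed term by term:
(Ia)_5 = 11.0007


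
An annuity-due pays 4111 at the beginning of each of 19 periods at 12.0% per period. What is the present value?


PV_due = PMT * (1-(1+i)^(-n))/i * (1+i)
PV_immediate = 30280.7087
PV_due = 30280.7087 * 1.12
= 33914.3937


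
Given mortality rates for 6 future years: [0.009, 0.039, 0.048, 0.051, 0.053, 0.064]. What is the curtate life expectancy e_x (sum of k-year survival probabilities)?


e_x = sum_{k=1}^{n} k_p_x
k_p_x values:
  1_p_x = 0.991
  2_p_x = 0.952351
  3_p_x = 0.906638
  4_p_x = 0.8604
  5_p_x = 0.814798
  6_p_x = 0.762651
e_x = 5.2878


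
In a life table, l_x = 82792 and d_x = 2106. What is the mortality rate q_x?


q_x = d_x / l_x
= 2106 / 82792
= 0.0254


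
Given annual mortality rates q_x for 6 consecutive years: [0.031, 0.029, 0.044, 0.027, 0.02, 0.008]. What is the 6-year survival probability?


p_k = 1 - q_k for each year
Survival = product of (1 - q_k)
= 0.969 * 0.971 * 0.956 * 0.973 * 0.98 * 0.992
= 0.8508


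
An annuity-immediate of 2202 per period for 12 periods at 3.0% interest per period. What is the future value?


FV = PMT * ((1+i)^n - 1) / i
= 2202 * ((1.03)^12 - 1) / 0.03
= 2202 * (1.425761 - 1) / 0.03
= 31250.8491


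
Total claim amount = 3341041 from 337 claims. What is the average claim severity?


severity = total / number
= 3341041 / 337
= 9914.0682


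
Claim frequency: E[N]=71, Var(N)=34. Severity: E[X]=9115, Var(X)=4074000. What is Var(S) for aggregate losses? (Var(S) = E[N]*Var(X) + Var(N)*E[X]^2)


Var(S) = E[N]*Var(X) + Var(N)*E[X]^2
= 71*4074000 + 34*9115^2
= 289254000 + 2824829650
= 3.1141e+09


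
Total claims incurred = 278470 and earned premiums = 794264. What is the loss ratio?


Loss ratio = claims / premiums
= 278470 / 794264
= 0.3506


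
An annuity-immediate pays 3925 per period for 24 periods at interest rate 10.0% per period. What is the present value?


PV = PMT * (1 - (1+i)^(-n)) / i
= 3925 * (1 - (1+0.1)^(-24)) / 0.1
= 3925 * (1 - 0.101526) / 0.1
= 3925 * 8.984744
= 35265.1203


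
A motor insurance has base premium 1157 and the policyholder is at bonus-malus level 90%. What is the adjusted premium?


adjusted = base * BM_level / 100
= 1157 * 90 / 100
= 1157 * 0.9
= 1041.3


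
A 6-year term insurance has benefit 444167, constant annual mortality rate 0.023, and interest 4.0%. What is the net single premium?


NSP = benefit * sum_{k=0}^{n-1} k_p_x * q * v^(k+1)
With constant q=0.023, v=0.961538
Sum = 0.114148
NSP = 444167 * 0.114148
= 50700.8558


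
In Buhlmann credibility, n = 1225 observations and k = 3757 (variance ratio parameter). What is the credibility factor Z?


Z = n / (n + k)
= 1225 / (1225 + 3757)
= 1225 / 4982
= 0.2459


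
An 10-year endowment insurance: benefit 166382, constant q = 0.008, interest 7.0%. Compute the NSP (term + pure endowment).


Term component = 9059.4642
Pure endowment = 10_p_x * v^10 * benefit = 0.922819 * 0.508349 * 166382 = 78052.2245
NSP = 87111.6887


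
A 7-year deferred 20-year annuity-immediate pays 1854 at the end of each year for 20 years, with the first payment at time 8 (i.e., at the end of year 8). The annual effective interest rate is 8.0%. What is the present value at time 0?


PV at time 7 of the 20-year annuity-immediate:
a_n = 1854 * (1-(1+0.08)^(-20))/0.08 = 18202.8453
Discount back 7 years to time 0:
PV = 18202.8453 * (1+0.08)^(-7)
= 18202.8453 * 0.58349
= 10621.1854


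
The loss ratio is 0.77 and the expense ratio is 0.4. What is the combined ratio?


Combined ratio = loss ratio + expense ratio
= 0.77 + 0.4
= 1.17


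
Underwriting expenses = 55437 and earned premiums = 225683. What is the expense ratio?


Expense ratio = expenses / premiums
= 55437 / 225683
= 0.2456


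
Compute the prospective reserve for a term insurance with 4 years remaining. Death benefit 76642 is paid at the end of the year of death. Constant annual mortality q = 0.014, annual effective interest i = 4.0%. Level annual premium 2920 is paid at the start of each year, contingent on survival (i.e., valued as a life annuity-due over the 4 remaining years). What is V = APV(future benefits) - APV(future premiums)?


v = 1/(1+i) = 0.961538
APV(future benefits) per unit = sum_{k=0}^{3} k_p_x * q * v^(k+1) = 0.049796
APV(future benefits) = 76642 * 0.049796 = 3816.4384
Life annuity-due factor ä_{x:4} = sum_{k=0}^{3} k_p_x * v^k = 3.699106
APV(future premiums) = 2920 * 3.699106 = 10801.3883
V = 3816.4384 - 10801.3883
= -6984.9499


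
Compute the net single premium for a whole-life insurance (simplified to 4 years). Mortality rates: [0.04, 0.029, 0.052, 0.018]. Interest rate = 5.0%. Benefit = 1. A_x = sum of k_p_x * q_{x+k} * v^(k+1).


v = 0.952381
Year 0: k_p_x=1.0, q=0.04, term=0.038095
Year 1: k_p_x=0.96, q=0.029, term=0.025252
Year 2: k_p_x=0.93216, q=0.052, term=0.041872
Year 3: k_p_x=0.883688, q=0.018, term=0.013086
A_x = 0.1183


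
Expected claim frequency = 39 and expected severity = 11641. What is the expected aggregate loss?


E[S] = E[N] * E[X]
= 39 * 11641
= 453999


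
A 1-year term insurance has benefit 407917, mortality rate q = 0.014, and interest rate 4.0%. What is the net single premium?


NSP = benefit * q * v
v = 1/(1+i) = 0.961538
NSP = 407917 * 0.014 * 0.961538
= 5491.1904


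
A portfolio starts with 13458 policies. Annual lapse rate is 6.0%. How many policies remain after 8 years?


remaining = initial * (1 - lapse)^years
= 13458 * (1 - 0.06)^8
= 13458 * 0.609569
= 8203.5788


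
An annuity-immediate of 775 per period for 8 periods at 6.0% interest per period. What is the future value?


FV = PMT * ((1+i)^n - 1) / i
= 775 * ((1.06)^8 - 1) / 0.06
= 775 * (1.593848 - 1) / 0.06
= 7670.5376


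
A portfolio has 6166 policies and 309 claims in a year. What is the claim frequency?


frequency = claims / policies
= 309 / 6166
= 0.0501


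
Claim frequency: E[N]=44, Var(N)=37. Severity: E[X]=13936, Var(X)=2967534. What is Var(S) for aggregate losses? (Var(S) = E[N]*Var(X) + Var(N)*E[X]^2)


Var(S) = E[N]*Var(X) + Var(N)*E[X]^2
= 44*2967534 + 37*13936^2
= 130571496 + 7185847552
= 7.3164e+09


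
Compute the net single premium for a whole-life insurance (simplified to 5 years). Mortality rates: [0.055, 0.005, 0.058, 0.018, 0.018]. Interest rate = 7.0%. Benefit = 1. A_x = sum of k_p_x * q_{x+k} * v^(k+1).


v = 0.934579
Year 0: k_p_x=1.0, q=0.055, term=0.051402
Year 1: k_p_x=0.945, q=0.005, term=0.004127
Year 2: k_p_x=0.940275, q=0.058, term=0.044518
Year 3: k_p_x=0.885739, q=0.018, term=0.012163
Year 4: k_p_x=0.869796, q=0.018, term=0.011163
A_x = 0.1234


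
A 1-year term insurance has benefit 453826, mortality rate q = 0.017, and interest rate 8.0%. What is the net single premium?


NSP = benefit * q * v
v = 1/(1+i) = 0.925926
NSP = 453826 * 0.017 * 0.925926
= 7143.5574


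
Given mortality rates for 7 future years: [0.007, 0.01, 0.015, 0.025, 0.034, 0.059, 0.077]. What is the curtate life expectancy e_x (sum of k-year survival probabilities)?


e_x = sum_{k=1}^{n} k_p_x
k_p_x values:
  1_p_x = 0.993
  2_p_x = 0.98307
  3_p_x = 0.968324
  4_p_x = 0.944116
  5_p_x = 0.912016
  6_p_x = 0.858207
  7_p_x = 0.792125
e_x = 6.4509


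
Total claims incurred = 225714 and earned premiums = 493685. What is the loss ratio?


Loss ratio = claims / premiums
= 225714 / 493685
= 0.4572


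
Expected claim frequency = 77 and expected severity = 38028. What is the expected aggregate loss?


E[S] = E[N] * E[X]
= 77 * 38028
= 2.9282e+06


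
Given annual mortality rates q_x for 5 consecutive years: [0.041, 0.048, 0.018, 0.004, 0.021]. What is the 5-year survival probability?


p_k = 1 - q_k for each year
Survival = product of (1 - q_k)
= 0.959 * 0.952 * 0.982 * 0.996 * 0.979
= 0.8742


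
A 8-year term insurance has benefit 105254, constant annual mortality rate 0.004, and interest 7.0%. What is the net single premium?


NSP = benefit * sum_{k=0}^{n-1} k_p_x * q * v^(k+1)
With constant q=0.004, v=0.934579
Sum = 0.023587
NSP = 105254 * 0.023587
= 2482.6092


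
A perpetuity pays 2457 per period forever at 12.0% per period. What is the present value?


PV = PMT / i
= 2457 / 0.12
= 20475.0


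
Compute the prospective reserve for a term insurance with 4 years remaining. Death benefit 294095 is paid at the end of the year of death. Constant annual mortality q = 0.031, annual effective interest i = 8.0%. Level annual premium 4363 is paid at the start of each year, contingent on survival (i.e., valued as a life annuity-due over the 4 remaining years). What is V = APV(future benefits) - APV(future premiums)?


v = 1/(1+i) = 0.925926
APV(future benefits) per unit = sum_{k=0}^{3} k_p_x * q * v^(k+1) = 0.098296
APV(future benefits) = 294095 * 0.098296 = 28908.3194
Life annuity-due factor ä_{x:4} = sum_{k=0}^{3} k_p_x * v^k = 3.424501
APV(future premiums) = 4363 * 3.424501 = 14941.0968
V = 28908.3194 - 14941.0968
= 13967.2227


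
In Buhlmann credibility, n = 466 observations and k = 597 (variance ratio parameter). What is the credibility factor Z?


Z = n / (n + k)
= 466 / (466 + 597)
= 466 / 1063
= 0.4384


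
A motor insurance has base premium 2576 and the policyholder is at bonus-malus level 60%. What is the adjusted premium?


adjusted = base * BM_level / 100
= 2576 * 60 / 100
= 2576 * 0.6
= 1545.6


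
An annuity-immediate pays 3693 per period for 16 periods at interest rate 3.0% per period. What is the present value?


PV = PMT * (1 - (1+i)^(-n)) / i
= 3693 * (1 - (1+0.03)^(-16)) / 0.03
= 3693 * (1 - 0.623167) / 0.03
= 3693 * 12.561102
= 46388.1498


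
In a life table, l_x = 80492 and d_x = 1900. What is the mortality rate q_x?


q_x = d_x / l_x
= 1900 / 80492
= 0.0236


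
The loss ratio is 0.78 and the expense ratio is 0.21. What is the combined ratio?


Combined ratio = loss ratio + expense ratio
= 0.78 + 0.21
= 0.99


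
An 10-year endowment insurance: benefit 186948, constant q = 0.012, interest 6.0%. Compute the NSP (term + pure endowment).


Term component = 15738.1423
Pure endowment = 10_p_x * v^10 * benefit = 0.886277 * 0.558395 * 186948 = 92519.1463
NSP = 108257.2886


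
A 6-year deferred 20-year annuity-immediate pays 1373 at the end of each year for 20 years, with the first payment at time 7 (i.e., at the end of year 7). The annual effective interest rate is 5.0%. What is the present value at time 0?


PV at time 6 of the 20-year annuity-immediate:
a_n = 1373 * (1-(1+0.05)^(-20))/0.05 = 17110.6148
Discount back 6 years to time 0:
PV = 17110.6148 * (1+0.05)^(-6)
= 17110.6148 * 0.746215
= 12768.2042


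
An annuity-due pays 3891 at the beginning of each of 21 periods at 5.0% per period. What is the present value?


PV_due = PMT * (1-(1+i)^(-n))/i * (1+i)
PV_immediate = 49887.1052
PV_due = 49887.1052 * 1.05
= 52381.4604


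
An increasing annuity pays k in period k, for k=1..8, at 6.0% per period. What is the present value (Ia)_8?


(Ia)_n = sum_{k=1}^{n} k * v^k, v = 1/(1+i)
v = 0.943396
Sum computed term by term:
(Ia)_8 = 26.0514


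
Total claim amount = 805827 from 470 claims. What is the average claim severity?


severity = total / number
= 805827 / 470
= 1714.5255


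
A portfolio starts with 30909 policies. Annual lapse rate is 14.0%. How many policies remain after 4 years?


remaining = initial * (1 - lapse)^years
= 30909 * (1 - 0.14)^4
= 30909 * 0.547008
= 16907.4752


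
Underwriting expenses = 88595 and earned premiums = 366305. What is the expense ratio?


Expense ratio = expenses / premiums
= 88595 / 366305
= 0.2419


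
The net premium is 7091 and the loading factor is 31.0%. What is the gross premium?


Gross = net * (1 + loading)
= 7091 * (1 + 0.31)
= 7091 * 1.31
= 9289.21


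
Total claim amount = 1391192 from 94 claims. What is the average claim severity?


severity = total / number
= 1391192 / 94
= 14799.9149


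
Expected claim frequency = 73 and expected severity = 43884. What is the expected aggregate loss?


E[S] = E[N] * E[X]
= 73 * 43884
= 3.2035e+06


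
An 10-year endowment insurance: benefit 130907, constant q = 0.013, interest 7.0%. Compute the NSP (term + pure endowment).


Term component = 11358.9657
Pure endowment = 10_p_x * v^10 * benefit = 0.877347 * 0.508349 * 130907 = 58384.3729
NSP = 69743.3386


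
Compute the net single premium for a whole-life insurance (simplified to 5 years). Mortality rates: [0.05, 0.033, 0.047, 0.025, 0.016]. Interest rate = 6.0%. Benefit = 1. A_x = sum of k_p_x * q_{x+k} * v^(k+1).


v = 0.943396
Year 0: k_p_x=1.0, q=0.05, term=0.04717
Year 1: k_p_x=0.95, q=0.033, term=0.027901
Year 2: k_p_x=0.91865, q=0.047, term=0.036252
Year 3: k_p_x=0.875473, q=0.025, term=0.017336
Year 4: k_p_x=0.853587, q=0.016, term=0.010206
A_x = 0.1389


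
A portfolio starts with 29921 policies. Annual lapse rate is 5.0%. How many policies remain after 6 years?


remaining = initial * (1 - lapse)^years
= 29921 * (1 - 0.05)^6
= 29921 * 0.735092
= 21994.6845


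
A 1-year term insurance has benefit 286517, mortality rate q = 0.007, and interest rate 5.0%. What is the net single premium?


NSP = benefit * q * v
v = 1/(1+i) = 0.952381
NSP = 286517 * 0.007 * 0.952381
= 1910.1133


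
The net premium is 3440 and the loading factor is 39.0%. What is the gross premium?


Gross = net * (1 + loading)
= 3440 * (1 + 0.39)
= 3440 * 1.39
= 4781.6
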